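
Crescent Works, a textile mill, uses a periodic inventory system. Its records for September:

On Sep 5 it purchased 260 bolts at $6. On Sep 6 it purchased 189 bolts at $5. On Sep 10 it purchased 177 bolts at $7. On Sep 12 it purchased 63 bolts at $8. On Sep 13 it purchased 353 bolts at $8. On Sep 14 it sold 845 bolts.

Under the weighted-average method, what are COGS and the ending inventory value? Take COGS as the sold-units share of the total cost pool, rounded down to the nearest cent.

COGS = $5,734.97; ending inventory = $1,337.03

Sep 14, sell 845: 845/1042 × $7,072.00 → $5,734.97
Ending inventory (cost pool remaining) = $1,337.03
Check: goods available $7,072.00 = COGS $5,734.97 + ending $1,337.03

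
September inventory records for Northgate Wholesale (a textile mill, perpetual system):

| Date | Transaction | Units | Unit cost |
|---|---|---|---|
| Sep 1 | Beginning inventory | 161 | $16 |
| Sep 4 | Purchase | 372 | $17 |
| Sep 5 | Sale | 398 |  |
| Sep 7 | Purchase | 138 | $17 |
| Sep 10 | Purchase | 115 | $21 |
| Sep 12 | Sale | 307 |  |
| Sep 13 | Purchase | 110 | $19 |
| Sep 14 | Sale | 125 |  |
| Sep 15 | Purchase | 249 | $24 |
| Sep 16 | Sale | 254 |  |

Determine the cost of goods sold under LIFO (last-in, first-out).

COGS = $20,751

Sep 5, 398 sold [LIFO — newest first]: 372 @ $17 + 26 @ $16 = $6,740
Sep 12, 307 sold [LIFO — newest first]: 115 @ $21 + 138 @ $17 + 54 @ $16 = $5,625
Sep 14, 125 sold [LIFO — newest first]: 110 @ $19 + 15 @ $16 = $2,330
Sep 16, 254 sold [LIFO — newest first]: 249 @ $24 + 5 @ $16 = $6,056
Total COGS = $6,740 + $5,625 + $2,330 + $6,056 = $20,751
Ending inventory: 61 @ $16 = $976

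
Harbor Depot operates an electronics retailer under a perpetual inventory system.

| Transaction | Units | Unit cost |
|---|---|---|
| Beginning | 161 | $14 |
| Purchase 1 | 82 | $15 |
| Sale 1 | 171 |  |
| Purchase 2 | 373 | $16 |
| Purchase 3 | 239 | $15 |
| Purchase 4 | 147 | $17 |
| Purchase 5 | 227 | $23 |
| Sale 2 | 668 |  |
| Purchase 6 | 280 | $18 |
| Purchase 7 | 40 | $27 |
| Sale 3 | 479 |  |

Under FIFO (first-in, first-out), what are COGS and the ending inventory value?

Sale 1 (171) [FIFO — oldest first]: 161 @ $14 + 10 @ $15 = $2,404
Sale 2 (668) [FIFO — oldest first]: 72 @ $15 + 373 @ $16 + 223 @ $15 = $10,393
Sale 3 (479) [FIFO — oldest first]: 16 @ $15 + 147 @ $17 + 227 @ $23 + 89 @ $18 = $9,562
Total COGS = $2,404 + $10,393 + $9,562 = $22,359
Ending inventory: 191 @ $18 + 40 @ $27 = $4,518

COGS = $22,359; ending inventory = $4,518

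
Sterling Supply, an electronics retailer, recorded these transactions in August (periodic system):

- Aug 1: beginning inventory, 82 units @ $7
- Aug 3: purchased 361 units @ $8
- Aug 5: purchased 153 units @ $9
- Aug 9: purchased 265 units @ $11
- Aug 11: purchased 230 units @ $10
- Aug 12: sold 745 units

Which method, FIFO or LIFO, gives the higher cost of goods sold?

FIFO COGS: 82 @ $7 + 361 @ $8 + 153 @ $9 + 149 @ $11 = $6,478
LIFO COGS: 230 @ $10 + 265 @ $11 + 153 @ $9 + 97 @ $8 = $7,368

LIFO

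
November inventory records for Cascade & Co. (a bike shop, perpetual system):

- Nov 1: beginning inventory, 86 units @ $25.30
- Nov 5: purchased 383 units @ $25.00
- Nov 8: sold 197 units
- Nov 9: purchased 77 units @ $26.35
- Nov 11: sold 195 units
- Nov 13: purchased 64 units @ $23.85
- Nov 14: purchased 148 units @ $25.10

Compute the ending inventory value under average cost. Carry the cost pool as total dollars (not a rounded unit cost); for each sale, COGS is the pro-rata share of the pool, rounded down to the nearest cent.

After Nov 1: 86 on hand, pool $2,175.80 (≈ $25.3000 each)
After Nov 5: 469 on hand, pool $11,750.80 (≈ $25.0550 each)
Nov 8, sell 197: 197/469 × $11,750.80 → $4,935.83
After Nov 9: 349 on hand, pool $8,843.92 (≈ $25.3407 each)
Nov 11, sell 195: 195/349 × $8,843.92 → $4,941.44
After Nov 13: 218 on hand, pool $5,428.88 (≈ $24.9031 each)
After Nov 14: 366 on hand, pool $9,143.68 (≈ $24.9827 each)
Total COGS = $4,935.83 + $4,941.44 = $9,877.27
Ending inventory (cost pool remaining) = $9,143.68

Ending inventory = $9,143.68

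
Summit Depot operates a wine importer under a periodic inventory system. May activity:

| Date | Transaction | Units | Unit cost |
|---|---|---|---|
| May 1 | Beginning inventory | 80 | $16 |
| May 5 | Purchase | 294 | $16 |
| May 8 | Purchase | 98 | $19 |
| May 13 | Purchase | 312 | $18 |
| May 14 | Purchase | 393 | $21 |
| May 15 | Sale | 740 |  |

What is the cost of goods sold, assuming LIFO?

May 15, 740 sold [LIFO — newest first]: 393 @ $21 + 312 @ $18 + 35 @ $19 = $14,534
Ending inventory: 80 @ $16 + 294 @ $16 + 63 @ $19 = $7,181

COGS = $14,534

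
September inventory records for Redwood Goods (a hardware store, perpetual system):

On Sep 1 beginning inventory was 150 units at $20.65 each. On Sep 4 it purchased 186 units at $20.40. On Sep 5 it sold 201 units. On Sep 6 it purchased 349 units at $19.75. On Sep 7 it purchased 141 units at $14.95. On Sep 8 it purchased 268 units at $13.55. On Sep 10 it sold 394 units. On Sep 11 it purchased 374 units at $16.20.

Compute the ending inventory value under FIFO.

Ending inventory = $13,575.65

Sep 5, 201 sold [FIFO — oldest first]: 150 @ $20.65 + 51 @ $20.40 = $4,137.90
Sep 10, 394 sold [FIFO — oldest first]: 135 @ $20.40 + 259 @ $19.75 = $7,869.25
Total COGS = $4,137.90 + $7,869.25 = $12,007.15
Ending inventory: 90 @ $19.75 + 141 @ $14.95 + 268 @ $13.55 + 374 @ $16.20 = $13,575.65
Check: goods available $25,582.80 = COGS $12,007.15 + ending $13,575.65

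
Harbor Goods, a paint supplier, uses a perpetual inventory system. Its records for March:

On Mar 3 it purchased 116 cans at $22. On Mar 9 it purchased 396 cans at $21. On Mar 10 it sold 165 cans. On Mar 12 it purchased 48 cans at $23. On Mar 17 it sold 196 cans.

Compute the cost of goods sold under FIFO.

COGS = $7,697

Mar 10, 165 sold [FIFO — oldest first]: 116 @ $22 + 49 @ $21 = $3,581
Mar 17, 196 sold [FIFO — oldest first]: 196 @ $21 = $4,116
Total COGS = $3,581 + $4,116 = $7,697
Ending inventory: 151 @ $21 + 48 @ $23 = $4,275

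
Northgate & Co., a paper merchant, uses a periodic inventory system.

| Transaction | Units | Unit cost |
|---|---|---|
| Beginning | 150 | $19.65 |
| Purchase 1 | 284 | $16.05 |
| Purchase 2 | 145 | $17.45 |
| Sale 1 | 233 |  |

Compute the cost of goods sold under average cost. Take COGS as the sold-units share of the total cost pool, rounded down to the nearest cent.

Sale 1, sell 233: 233/579 × $10,035.95 → $4,038.64
Ending inventory (cost pool remaining) = $5,997.31

COGS = $4,038.64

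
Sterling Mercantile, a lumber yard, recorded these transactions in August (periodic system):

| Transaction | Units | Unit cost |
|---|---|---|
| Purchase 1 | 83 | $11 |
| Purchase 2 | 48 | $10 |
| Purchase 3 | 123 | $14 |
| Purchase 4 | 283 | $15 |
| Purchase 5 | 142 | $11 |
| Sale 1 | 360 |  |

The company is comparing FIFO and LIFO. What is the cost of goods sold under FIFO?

FIFO COGS: 83 @ $11 + 48 @ $10 + 123 @ $14 + 106 @ $15 = $4,705
LIFO COGS: 142 @ $11 + 218 @ $15 = $4,832

COGS = $4,705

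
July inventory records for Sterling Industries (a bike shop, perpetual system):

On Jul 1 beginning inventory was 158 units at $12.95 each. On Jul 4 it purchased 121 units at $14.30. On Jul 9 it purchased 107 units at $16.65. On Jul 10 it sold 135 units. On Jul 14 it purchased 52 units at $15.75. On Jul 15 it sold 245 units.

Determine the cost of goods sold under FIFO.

Jul 10, 135 sold [FIFO — oldest first]: 135 @ $12.95 = $1,748.25
Jul 15, 245 sold [FIFO — oldest first]: 23 @ $12.95 + 121 @ $14.30 + 101 @ $16.65 = $3,709.80
Total COGS = $1,748.25 + $3,709.80 = $5,458.05
Ending inventory: 6 @ $16.65 + 52 @ $15.75 = $918.90
Check: goods available $6,376.95 = COGS $5,458.05 + ending $918.90

COGS = $5,458.05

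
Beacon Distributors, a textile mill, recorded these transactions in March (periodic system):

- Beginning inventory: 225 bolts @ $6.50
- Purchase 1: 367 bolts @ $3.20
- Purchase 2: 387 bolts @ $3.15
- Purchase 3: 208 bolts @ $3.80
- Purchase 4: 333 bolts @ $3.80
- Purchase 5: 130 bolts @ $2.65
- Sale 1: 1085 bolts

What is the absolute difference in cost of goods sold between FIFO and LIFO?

FIFO COGS: 225 @ $6.50 + 367 @ $3.20 + 387 @ $3.15 + 106 @ $3.80 = $4,258.75
LIFO COGS: 130 @ $2.65 + 333 @ $3.80 + 208 @ $3.80 + 387 @ $3.15 + 27 @ $3.20 = $3,705.75
Difference = |$4,258.75 − $3,705.75| = $553.00

$553.00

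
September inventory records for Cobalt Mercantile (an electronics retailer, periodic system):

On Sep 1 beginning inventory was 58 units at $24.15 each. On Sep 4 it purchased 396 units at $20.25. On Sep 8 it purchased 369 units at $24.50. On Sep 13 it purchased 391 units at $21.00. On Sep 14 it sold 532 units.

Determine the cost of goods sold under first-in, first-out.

Sep 14, 532 sold [FIFO — oldest first]: 58 @ $24.15 + 396 @ $20.25 + 78 @ $24.50 = $11,330.70
Ending inventory: 291 @ $24.50 + 391 @ $21.00 = $15,340.50

COGS = $11,330.70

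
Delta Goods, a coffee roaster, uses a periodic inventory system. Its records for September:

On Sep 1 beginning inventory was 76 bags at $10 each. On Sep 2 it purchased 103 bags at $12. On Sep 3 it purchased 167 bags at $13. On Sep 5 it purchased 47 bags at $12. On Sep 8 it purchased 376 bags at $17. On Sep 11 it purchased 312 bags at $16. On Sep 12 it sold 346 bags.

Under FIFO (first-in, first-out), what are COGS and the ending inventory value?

COGS = $4,167; ending inventory = $11,948

Sep 12, 346 sold [FIFO — oldest first]: 76 @ $10 + 103 @ $12 + 167 @ $13 = $4,167
Ending inventory: 47 @ $12 + 376 @ $17 + 312 @ $16 = $11,948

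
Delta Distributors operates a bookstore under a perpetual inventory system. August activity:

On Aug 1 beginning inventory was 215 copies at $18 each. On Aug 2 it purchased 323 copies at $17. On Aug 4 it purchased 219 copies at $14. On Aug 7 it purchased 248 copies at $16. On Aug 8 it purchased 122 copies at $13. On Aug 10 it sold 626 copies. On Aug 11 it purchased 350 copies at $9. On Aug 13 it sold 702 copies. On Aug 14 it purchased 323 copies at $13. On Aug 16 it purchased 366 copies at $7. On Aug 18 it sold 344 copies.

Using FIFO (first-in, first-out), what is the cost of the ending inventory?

Ending inventory = $4,226

Aug 10, 626 sold [FIFO — oldest first]: 215 @ $18 + 323 @ $17 + 88 @ $14 = $10,593
Aug 13, 702 sold [FIFO — oldest first]: 131 @ $14 + 248 @ $16 + 122 @ $13 + 201 @ $9 = $9,197
Aug 18, 344 sold [FIFO — oldest first]: 149 @ $9 + 195 @ $13 = $3,876
Total COGS = $10,593 + $9,197 + $3,876 = $23,666
Ending inventory: 128 @ $13 + 366 @ $7 = $4,226
Check: goods available $27,892 = COGS $23,666 + ending $4,226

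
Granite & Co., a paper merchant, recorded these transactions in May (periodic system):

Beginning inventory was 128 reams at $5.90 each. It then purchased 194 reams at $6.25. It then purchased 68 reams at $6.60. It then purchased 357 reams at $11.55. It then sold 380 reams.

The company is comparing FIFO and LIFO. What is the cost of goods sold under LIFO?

FIFO COGS: 128 @ $5.90 + 194 @ $6.25 + 58 @ $6.60 = $2,350.50
LIFO COGS: 357 @ $11.55 + 23 @ $6.60 = $4,275.15

COGS = $4,275.15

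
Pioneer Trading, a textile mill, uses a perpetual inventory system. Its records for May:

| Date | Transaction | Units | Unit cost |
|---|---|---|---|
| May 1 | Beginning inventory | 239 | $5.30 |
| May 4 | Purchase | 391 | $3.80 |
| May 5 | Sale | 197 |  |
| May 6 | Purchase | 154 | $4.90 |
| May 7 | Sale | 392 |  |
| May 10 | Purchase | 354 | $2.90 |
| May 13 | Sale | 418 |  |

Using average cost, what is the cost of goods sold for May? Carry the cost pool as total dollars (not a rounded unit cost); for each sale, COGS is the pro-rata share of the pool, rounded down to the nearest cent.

After May 1: 239 on hand, pool $1,266.70 (≈ $5.3000 each)
After May 4: 630 on hand, pool $2,752.50 (≈ $4.3690 each)
May 5, sell 197: 197/630 × $2,752.50 → $860.70
After May 6: 587 on hand, pool $2,646.40 (≈ $4.5083 each)
May 7, sell 392: 392/587 × $2,646.40 → $1,767.27
After May 10: 549 on hand, pool $1,905.73 (≈ $3.4713 each)
May 13, sell 418: 418/549 × $1,905.73 → $1,450.99
Total COGS = $860.70 + $1,767.27 + $1,450.99 = $4,078.96
Ending inventory (cost pool remaining) = $454.74
Check: goods available $4,533.70 = COGS $4,078.96 + ending $454.74

COGS = $4,078.96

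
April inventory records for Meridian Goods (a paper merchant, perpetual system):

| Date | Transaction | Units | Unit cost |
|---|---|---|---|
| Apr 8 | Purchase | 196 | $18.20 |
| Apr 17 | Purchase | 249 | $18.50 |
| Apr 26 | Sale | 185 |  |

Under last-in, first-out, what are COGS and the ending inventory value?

Apr 26, 185 sold [LIFO — newest first]: 185 @ $18.50 = $3,422.50
Ending inventory: 196 @ $18.20 + 64 @ $18.50 = $4,751.20

COGS = $3,422.50; ending inventory = $4,751.20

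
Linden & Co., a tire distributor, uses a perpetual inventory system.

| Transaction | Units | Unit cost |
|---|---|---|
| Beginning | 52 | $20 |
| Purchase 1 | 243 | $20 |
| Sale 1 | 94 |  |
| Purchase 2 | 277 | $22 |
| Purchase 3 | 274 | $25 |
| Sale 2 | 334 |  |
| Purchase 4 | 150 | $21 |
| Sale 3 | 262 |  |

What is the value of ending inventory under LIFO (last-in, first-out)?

Sale 1 (94) [LIFO — newest first]: 94 @ $20 = $1,880
Sale 2 (334) [LIFO — newest first]: 274 @ $25 + 60 @ $22 = $8,170
Sale 3 (262) [LIFO — newest first]: 150 @ $21 + 112 @ $22 = $5,614
Total COGS = $1,880 + $8,170 + $5,614 = $15,664
Ending inventory: 52 @ $20 + 149 @ $20 + 105 @ $22 = $6,330
Check: goods available $21,994 = COGS $15,664 + ending $6,330

Ending inventory = $6,330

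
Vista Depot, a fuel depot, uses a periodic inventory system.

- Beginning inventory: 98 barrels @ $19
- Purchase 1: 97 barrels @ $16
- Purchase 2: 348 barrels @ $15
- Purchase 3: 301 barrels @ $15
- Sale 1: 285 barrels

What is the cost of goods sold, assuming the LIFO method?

COGS = $4,275

Sale 1 (285) [LIFO — newest first]: 285 @ $15 = $4,275
Ending inventory: 98 @ $19 + 97 @ $16 + 348 @ $15 + 16 @ $15 = $8,874
Check: goods available $13,149 = COGS $4,275 + ending $8,874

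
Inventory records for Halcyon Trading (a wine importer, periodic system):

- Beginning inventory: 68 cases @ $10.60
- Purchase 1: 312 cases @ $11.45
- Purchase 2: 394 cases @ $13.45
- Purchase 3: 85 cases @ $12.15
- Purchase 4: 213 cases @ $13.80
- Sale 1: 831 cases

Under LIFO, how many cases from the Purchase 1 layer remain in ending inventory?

173

Sale 1 (831) [LIFO — newest first]: 213 @ $13.80 + 85 @ $12.15 + 394 @ $13.45 + 139 @ $11.45 = $10,863.00
Ending inventory: 68 @ $10.60 + 173 @ $11.45 = $2,701.65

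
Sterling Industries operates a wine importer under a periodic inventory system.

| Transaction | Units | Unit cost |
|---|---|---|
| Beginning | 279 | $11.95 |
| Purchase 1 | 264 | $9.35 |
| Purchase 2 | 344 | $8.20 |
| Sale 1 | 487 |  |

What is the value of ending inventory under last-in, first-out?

Sale 1 (487) [LIFO — newest first]: 344 @ $8.20 + 143 @ $9.35 = $4,157.85
Ending inventory: 279 @ $11.95 + 121 @ $9.35 = $4,465.40
Check: goods available $8,623.25 = COGS $4,157.85 + ending $4,465.40

Ending inventory = $4,465.40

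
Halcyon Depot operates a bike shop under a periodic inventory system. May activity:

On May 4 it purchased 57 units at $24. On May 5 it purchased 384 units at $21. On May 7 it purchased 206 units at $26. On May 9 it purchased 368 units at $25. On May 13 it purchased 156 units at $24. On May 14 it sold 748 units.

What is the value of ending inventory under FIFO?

May 14, 748 sold [FIFO — oldest first]: 57 @ $24 + 384 @ $21 + 206 @ $26 + 101 @ $25 = $17,313
Ending inventory: 267 @ $25 + 156 @ $24 = $10,419

Ending inventory = $10,419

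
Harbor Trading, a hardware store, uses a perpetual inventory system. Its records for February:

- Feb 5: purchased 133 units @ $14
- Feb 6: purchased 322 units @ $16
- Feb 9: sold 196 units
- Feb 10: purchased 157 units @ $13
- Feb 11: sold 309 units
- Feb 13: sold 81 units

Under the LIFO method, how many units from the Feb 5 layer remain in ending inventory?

Feb 9, 196 sold [LIFO — newest first]: 196 @ $16 = $3,136
Feb 11, 309 sold [LIFO — newest first]: 157 @ $13 + 126 @ $16 + 26 @ $14 = $4,421
Feb 13, 81 sold [LIFO — newest first]: 81 @ $14 = $1,134
Total COGS = $3,136 + $4,421 + $1,134 = $8,691
Ending inventory: 26 @ $14 = $364

26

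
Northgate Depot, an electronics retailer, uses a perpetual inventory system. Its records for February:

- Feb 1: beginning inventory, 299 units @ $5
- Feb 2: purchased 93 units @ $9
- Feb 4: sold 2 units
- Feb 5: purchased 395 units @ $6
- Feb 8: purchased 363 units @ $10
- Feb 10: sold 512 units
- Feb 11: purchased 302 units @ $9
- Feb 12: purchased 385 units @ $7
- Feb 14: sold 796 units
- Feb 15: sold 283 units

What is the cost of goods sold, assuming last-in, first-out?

Feb 4, 2 sold [LIFO — newest first]: 2 @ $9 = $18
Feb 10, 512 sold [LIFO — newest first]: 363 @ $10 + 149 @ $6 = $4,524
Feb 14, 796 sold [LIFO — newest first]: 385 @ $7 + 302 @ $9 + 109 @ $6 = $6,067
Feb 15, 283 sold [LIFO — newest first]: 137 @ $6 + 91 @ $9 + 55 @ $5 = $1,916
Total COGS = $18 + $4,524 + $6,067 + $1,916 = $12,525
Ending inventory: 244 @ $5 = $1,220
Check: goods available $13,745 = COGS $12,525 + ending $1,220

COGS = $12,525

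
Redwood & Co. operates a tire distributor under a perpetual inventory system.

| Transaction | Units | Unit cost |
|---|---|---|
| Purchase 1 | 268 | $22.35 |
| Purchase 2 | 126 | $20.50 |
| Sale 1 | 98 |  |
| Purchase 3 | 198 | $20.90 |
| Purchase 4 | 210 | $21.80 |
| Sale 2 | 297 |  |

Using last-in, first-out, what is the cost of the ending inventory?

Ending inventory = $8,883.70

Sale 1 (98) [LIFO — newest first]: 98 @ $20.50 = $2,009.00
Sale 2 (297) [LIFO — newest first]: 210 @ $21.80 + 87 @ $20.90 = $6,396.30
Total COGS = $2,009.00 + $6,396.30 = $8,405.30
Ending inventory: 268 @ $22.35 + 28 @ $20.50 + 111 @ $20.90 = $8,883.70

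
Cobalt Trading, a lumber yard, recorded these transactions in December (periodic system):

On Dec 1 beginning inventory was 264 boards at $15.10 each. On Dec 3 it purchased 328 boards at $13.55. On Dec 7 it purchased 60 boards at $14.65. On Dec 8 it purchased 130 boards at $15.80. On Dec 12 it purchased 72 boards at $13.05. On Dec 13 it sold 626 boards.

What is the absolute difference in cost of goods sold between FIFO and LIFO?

$68.30

FIFO COGS: 264 @ $15.10 + 328 @ $13.55 + 34 @ $14.65 = $8,928.90
LIFO COGS: 72 @ $13.05 + 130 @ $15.80 + 60 @ $14.65 + 328 @ $13.55 + 36 @ $15.10 = $8,860.60
Difference = |$8,928.90 − $8,860.60| = $68.30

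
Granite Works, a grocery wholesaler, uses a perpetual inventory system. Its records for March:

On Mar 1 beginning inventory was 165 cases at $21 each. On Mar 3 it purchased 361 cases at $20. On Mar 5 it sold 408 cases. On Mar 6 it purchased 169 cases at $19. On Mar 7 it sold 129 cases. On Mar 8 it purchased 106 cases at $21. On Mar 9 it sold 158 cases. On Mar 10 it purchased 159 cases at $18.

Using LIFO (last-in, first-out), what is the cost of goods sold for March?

COGS = $13,896

Mar 5, 408 sold [LIFO — newest first]: 361 @ $20 + 47 @ $21 = $8,207
Mar 7, 129 sold [LIFO — newest first]: 129 @ $19 = $2,451
Mar 9, 158 sold [LIFO — newest first]: 106 @ $21 + 40 @ $19 + 12 @ $21 = $3,238
Total COGS = $8,207 + $2,451 + $3,238 = $13,896
Ending inventory: 106 @ $21 + 159 @ $18 = $5,088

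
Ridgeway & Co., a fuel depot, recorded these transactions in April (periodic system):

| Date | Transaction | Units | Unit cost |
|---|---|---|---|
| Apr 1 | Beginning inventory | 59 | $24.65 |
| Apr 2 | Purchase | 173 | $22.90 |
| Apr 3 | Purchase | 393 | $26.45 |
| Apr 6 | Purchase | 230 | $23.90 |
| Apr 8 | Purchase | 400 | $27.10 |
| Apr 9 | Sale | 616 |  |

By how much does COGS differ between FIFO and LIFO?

FIFO COGS: 59 @ $24.65 + 173 @ $22.90 + 384 @ $26.45 = $15,572.85
LIFO COGS: 400 @ $27.10 + 216 @ $23.90 = $16,002.40
Difference = |$15,572.85 − $16,002.40| = $429.55

$429.55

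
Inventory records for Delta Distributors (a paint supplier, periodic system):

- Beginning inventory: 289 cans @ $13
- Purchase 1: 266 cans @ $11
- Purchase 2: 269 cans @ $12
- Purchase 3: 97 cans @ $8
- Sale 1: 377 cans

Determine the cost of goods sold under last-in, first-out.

COGS = $4,125

Sale 1 (377) [LIFO — newest first]: 97 @ $8 + 269 @ $12 + 11 @ $11 = $4,125
Ending inventory: 289 @ $13 + 255 @ $11 = $6,562
Check: goods available $10,687 = COGS $4,125 + ending $6,562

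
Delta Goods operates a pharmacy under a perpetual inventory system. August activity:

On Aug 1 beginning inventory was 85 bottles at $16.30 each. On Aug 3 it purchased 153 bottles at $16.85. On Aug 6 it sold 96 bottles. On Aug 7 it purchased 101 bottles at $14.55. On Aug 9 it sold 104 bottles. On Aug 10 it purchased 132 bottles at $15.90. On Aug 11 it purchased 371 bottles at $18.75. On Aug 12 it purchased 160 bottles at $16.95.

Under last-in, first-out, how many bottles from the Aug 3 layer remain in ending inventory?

Aug 6, 96 sold [LIFO — newest first]: 96 @ $16.85 = $1,617.60
Aug 9, 104 sold [LIFO — newest first]: 101 @ $14.55 + 3 @ $16.85 = $1,520.10
Total COGS = $1,617.60 + $1,520.10 = $3,137.70
Ending inventory: 85 @ $16.30 + 54 @ $16.85 + 132 @ $15.90 + 371 @ $18.75 + 160 @ $16.95 = $14,062.45
Check: goods available $17,200.15 = COGS $3,137.70 + ending $14,062.45

54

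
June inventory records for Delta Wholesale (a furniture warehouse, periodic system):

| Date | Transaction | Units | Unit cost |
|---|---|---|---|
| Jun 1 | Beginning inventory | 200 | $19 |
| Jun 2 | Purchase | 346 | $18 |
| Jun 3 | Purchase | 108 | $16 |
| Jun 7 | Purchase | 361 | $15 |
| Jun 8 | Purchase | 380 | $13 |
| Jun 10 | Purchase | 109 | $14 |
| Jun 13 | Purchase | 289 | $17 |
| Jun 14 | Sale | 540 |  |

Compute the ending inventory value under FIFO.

Ending inventory = $18,630

Jun 14, 540 sold [FIFO — oldest first]: 200 @ $19 + 340 @ $18 = $9,920
Ending inventory: 6 @ $18 + 108 @ $16 + 361 @ $15 + 380 @ $13 + 109 @ $14 + 289 @ $17 = $18,630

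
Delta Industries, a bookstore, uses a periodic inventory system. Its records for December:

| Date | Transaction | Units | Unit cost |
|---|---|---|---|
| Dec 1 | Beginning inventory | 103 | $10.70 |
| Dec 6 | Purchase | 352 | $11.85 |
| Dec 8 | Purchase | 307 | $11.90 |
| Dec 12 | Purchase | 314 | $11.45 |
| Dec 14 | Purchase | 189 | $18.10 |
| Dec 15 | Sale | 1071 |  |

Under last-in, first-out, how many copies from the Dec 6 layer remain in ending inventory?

Dec 15, 1071 sold [LIFO — newest first]: 189 @ $18.10 + 314 @ $11.45 + 307 @ $11.90 + 261 @ $11.85 = $13,762.35
Ending inventory: 103 @ $10.70 + 91 @ $11.85 = $2,180.45

91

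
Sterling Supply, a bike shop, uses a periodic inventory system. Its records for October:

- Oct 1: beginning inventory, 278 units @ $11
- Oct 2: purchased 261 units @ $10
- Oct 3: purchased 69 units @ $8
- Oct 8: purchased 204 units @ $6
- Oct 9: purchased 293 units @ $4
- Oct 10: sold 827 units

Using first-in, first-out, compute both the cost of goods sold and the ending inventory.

COGS = $7,504; ending inventory = $1,112

Oct 10, 827 sold [FIFO — oldest first]: 278 @ $11 + 261 @ $10 + 69 @ $8 + 204 @ $6 + 15 @ $4 = $7,504
Ending inventory: 278 @ $4 = $1,112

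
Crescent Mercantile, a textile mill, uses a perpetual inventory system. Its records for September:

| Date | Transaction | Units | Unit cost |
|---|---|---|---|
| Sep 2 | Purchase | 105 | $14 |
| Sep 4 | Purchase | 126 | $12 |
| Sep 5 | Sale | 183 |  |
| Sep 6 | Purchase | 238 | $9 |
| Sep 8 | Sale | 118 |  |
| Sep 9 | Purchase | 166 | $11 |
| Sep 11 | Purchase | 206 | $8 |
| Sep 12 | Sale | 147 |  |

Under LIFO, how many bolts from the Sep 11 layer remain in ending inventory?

59

Sep 5, 183 sold [LIFO — newest first]: 126 @ $12 + 57 @ $14 = $2,310
Sep 8, 118 sold [LIFO — newest first]: 118 @ $9 = $1,062
Sep 12, 147 sold [LIFO — newest first]: 147 @ $8 = $1,176
Total COGS = $2,310 + $1,062 + $1,176 = $4,548
Ending inventory: 48 @ $14 + 120 @ $9 + 166 @ $11 + 59 @ $8 = $4,050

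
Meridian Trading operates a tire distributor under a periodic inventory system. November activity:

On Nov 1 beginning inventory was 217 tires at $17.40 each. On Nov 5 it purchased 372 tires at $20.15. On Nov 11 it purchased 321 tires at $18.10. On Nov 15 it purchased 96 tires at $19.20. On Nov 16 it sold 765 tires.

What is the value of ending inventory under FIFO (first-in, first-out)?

Ending inventory = $4,467.70

Nov 16, 765 sold [FIFO — oldest first]: 217 @ $17.40 + 372 @ $20.15 + 176 @ $18.10 = $14,457.20
Ending inventory: 145 @ $18.10 + 96 @ $19.20 = $4,467.70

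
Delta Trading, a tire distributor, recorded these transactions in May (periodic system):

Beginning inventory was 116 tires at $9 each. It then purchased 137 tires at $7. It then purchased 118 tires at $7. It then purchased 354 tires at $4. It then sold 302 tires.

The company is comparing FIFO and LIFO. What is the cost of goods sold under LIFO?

COGS = $1,208

FIFO COGS: 116 @ $9 + 137 @ $7 + 49 @ $7 = $2,346
LIFO COGS: 302 @ $4 = $1,208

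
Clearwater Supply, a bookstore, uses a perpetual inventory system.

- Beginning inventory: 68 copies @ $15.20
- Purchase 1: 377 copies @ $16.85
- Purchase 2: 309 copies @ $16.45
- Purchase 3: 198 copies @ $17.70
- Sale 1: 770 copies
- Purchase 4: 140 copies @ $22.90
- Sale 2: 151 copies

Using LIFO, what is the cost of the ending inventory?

Ending inventory = $2,769.15

Sale 1 (770) [LIFO — newest first]: 198 @ $17.70 + 309 @ $16.45 + 263 @ $16.85 = $13,019.20
Sale 2 (151) [LIFO — newest first]: 140 @ $22.90 + 11 @ $16.85 = $3,391.35
Total COGS = $13,019.20 + $3,391.35 = $16,410.55
Ending inventory: 68 @ $15.20 + 103 @ $16.85 = $2,769.15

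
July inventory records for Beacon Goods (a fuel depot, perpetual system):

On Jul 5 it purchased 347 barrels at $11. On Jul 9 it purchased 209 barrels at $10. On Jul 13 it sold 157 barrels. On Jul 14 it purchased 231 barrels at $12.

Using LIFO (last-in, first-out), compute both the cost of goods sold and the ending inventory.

COGS = $1,570; ending inventory = $7,109

Jul 13, 157 sold [LIFO — newest first]: 157 @ $10 = $1,570
Ending inventory: 347 @ $11 + 52 @ $10 + 231 @ $12 = $7,109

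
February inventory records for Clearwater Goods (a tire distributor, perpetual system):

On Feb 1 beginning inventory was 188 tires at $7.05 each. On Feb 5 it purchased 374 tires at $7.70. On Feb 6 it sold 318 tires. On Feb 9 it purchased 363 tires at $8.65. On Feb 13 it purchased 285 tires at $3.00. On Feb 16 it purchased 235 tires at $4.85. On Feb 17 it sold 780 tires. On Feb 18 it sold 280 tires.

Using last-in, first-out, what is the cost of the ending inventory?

Ending inventory = $472.35

Feb 6, 318 sold [LIFO — newest first]: 318 @ $7.70 = $2,448.60
Feb 17, 780 sold [LIFO — newest first]: 235 @ $4.85 + 285 @ $3.00 + 260 @ $8.65 = $4,243.75
Feb 18, 280 sold [LIFO — newest first]: 103 @ $8.65 + 56 @ $7.70 + 121 @ $7.05 = $2,175.20
Total COGS = $2,448.60 + $4,243.75 + $2,175.20 = $8,867.55
Ending inventory: 67 @ $7.05 = $472.35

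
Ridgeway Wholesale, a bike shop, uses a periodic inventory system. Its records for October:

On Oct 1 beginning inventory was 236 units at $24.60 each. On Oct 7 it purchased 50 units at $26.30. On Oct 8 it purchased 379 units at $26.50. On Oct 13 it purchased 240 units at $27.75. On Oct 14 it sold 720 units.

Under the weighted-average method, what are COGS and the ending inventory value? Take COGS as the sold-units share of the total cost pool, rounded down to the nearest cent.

COGS = $18,953.98; ending inventory = $4,870.12

Oct 14, sell 720: 720/905 × $23,824.10 → $18,953.98
Ending inventory (cost pool remaining) = $4,870.12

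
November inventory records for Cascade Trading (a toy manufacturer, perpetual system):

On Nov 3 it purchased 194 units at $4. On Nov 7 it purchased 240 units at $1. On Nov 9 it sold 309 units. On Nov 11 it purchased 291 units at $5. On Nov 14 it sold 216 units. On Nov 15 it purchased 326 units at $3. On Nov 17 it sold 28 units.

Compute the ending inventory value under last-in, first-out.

Ending inventory = $1,769

Nov 9, 309 sold [LIFO — newest first]: 240 @ $1 + 69 @ $4 = $516
Nov 14, 216 sold [LIFO — newest first]: 216 @ $5 = $1,080
Nov 17, 28 sold [LIFO — newest first]: 28 @ $3 = $84
Total COGS = $516 + $1,080 + $84 = $1,680
Ending inventory: 125 @ $4 + 75 @ $5 + 298 @ $3 = $1,769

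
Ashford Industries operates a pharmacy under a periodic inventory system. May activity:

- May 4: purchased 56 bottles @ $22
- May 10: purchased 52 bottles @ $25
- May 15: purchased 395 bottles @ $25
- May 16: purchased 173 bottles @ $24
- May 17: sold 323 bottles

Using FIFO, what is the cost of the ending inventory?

Ending inventory = $8,652

May 17, 323 sold [FIFO — oldest first]: 56 @ $22 + 52 @ $25 + 215 @ $25 = $7,907
Ending inventory: 180 @ $25 + 173 @ $24 = $8,652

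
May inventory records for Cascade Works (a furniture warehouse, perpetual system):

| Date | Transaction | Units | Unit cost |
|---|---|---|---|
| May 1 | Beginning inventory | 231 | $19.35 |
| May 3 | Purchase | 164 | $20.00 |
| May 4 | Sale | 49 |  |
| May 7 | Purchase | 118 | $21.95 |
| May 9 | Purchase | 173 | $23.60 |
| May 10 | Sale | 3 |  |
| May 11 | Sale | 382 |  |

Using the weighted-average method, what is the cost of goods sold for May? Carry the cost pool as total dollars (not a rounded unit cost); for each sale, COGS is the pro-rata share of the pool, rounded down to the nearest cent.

After May 1: 231 on hand, pool $4,469.85 (≈ $19.3500 each)
After May 3: 395 on hand, pool $7,749.85 (≈ $19.6199 each)
May 4, sell 49: 49/395 × $7,749.85 → $961.37
After May 7: 464 on hand, pool $9,378.58 (≈ $20.2125 each)
After May 9: 637 on hand, pool $13,461.38 (≈ $21.1325 each)
May 10, sell 3: 3/637 × $13,461.38 → $63.39
May 11, sell 382: 382/634 × $13,397.99 → $8,072.60
Total COGS = $961.37 + $63.39 + $8,072.60 = $9,097.36
Ending inventory (cost pool remaining) = $5,325.39

COGS = $9,097.36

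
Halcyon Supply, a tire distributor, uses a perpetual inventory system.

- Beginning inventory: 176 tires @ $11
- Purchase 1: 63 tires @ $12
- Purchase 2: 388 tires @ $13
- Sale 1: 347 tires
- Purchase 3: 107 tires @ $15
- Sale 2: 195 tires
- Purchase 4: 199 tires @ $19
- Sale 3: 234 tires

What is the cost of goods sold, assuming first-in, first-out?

COGS = $10,139

Sale 1 (347) [FIFO — oldest first]: 176 @ $11 + 63 @ $12 + 108 @ $13 = $4,096
Sale 2 (195) [FIFO — oldest first]: 195 @ $13 = $2,535
Sale 3 (234) [FIFO — oldest first]: 85 @ $13 + 107 @ $15 + 42 @ $19 = $3,508
Total COGS = $4,096 + $2,535 + $3,508 = $10,139
Ending inventory: 157 @ $19 = $2,983
Check: goods available $13,122 = COGS $10,139 + ending $2,983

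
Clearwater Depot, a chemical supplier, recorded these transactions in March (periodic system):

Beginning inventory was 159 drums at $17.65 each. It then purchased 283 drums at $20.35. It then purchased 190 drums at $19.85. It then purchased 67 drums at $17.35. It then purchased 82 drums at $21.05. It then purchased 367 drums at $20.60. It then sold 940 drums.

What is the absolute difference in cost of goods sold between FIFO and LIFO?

FIFO COGS: 159 @ $17.65 + 283 @ $20.35 + 190 @ $19.85 + 67 @ $17.35 + 82 @ $21.05 + 159 @ $20.60 = $18,500.85
LIFO COGS: 367 @ $20.60 + 82 @ $21.05 + 67 @ $17.35 + 190 @ $19.85 + 234 @ $20.35 = $18,982.15
Difference = |$18,500.85 − $18,982.15| = $481.30

$481.30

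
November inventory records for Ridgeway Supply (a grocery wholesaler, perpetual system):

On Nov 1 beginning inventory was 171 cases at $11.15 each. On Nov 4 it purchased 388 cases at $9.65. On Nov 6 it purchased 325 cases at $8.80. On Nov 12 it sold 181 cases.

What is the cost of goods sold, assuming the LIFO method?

COGS = $1,592.80

Nov 12, 181 sold [LIFO — newest first]: 181 @ $8.80 = $1,592.80
Ending inventory: 171 @ $11.15 + 388 @ $9.65 + 144 @ $8.80 = $6,918.05
Check: goods available $8,510.85 = COGS $1,592.80 + ending $6,918.05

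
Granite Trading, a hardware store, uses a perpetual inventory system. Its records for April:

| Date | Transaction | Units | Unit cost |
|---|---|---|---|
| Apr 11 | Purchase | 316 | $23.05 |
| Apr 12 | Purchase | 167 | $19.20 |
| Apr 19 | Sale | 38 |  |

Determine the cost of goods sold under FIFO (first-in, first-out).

Apr 19, 38 sold [FIFO — oldest first]: 38 @ $23.05 = $875.90
Ending inventory: 278 @ $23.05 + 167 @ $19.20 = $9,614.30
Check: goods available $10,490.20 = COGS $875.90 + ending $9,614.30

COGS = $875.90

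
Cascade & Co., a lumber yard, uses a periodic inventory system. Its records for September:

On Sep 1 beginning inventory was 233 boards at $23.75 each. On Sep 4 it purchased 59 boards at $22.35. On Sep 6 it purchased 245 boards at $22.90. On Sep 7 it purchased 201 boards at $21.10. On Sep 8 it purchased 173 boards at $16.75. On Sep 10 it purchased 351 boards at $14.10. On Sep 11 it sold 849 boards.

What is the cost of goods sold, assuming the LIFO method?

Sep 11, 849 sold [LIFO — newest first]: 351 @ $14.10 + 173 @ $16.75 + 201 @ $21.10 + 124 @ $22.90 = $14,927.55
Ending inventory: 233 @ $23.75 + 59 @ $22.35 + 121 @ $22.90 = $9,623.30
Check: goods available $24,550.85 = COGS $14,927.55 + ending $9,623.30

COGS = $14,927.55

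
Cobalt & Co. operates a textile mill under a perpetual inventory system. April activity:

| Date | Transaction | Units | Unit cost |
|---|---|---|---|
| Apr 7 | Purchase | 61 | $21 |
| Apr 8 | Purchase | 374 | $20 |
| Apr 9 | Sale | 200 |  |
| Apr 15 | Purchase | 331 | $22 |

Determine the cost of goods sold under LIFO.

COGS = $4,000

Apr 9, 200 sold [LIFO — newest first]: 200 @ $20 = $4,000
Ending inventory: 61 @ $21 + 174 @ $20 + 331 @ $22 = $12,043
Check: goods available $16,043 = COGS $4,000 + ending $12,043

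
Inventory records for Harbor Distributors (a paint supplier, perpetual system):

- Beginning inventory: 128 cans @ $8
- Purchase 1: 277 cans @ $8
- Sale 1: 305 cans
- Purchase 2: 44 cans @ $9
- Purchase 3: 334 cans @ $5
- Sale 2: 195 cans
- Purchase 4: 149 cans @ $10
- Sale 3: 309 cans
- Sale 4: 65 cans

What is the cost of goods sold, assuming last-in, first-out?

COGS = $6,332

Sale 1 (305) [LIFO — newest first]: 277 @ $8 + 28 @ $8 = $2,440
Sale 2 (195) [LIFO — newest first]: 195 @ $5 = $975
Sale 3 (309) [LIFO — newest first]: 149 @ $10 + 139 @ $5 + 21 @ $9 = $2,374
Sale 4 (65) [LIFO — newest first]: 23 @ $9 + 42 @ $8 = $543
Total COGS = $2,440 + $975 + $2,374 + $543 = $6,332
Ending inventory: 58 @ $8 = $464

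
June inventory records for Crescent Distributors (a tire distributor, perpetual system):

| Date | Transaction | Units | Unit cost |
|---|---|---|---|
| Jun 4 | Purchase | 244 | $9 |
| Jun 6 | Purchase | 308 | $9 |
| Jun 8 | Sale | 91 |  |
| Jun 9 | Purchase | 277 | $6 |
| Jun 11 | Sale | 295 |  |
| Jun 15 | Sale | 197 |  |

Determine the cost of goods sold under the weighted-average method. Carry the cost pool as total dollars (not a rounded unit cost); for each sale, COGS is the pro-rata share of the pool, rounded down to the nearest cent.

After Jun 4: 244 on hand, pool $2,196.00 (≈ $9.0000 each)
After Jun 6: 552 on hand, pool $4,968.00 (≈ $9.0000 each)
Jun 8, sell 91: 91/552 × $4,968.00 → $819.00
After Jun 9: 738 on hand, pool $5,811.00 (≈ $7.8740 each)
Jun 11, sell 295: 295/738 × $5,811.00 → $2,322.82
Jun 15, sell 197: 197/443 × $3,488.18 → $1,551.17
Total COGS = $819.00 + $2,322.82 + $1,551.17 = $4,692.99
Ending inventory (cost pool remaining) = $1,937.01

COGS = $4,692.99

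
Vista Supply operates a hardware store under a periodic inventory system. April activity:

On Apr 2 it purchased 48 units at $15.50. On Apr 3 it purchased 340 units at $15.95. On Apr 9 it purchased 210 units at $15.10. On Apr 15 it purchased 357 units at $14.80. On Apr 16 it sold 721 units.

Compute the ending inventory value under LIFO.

Apr 16, 721 sold [LIFO — newest first]: 357 @ $14.80 + 210 @ $15.10 + 154 @ $15.95 = $10,910.90
Ending inventory: 48 @ $15.50 + 186 @ $15.95 = $3,710.70

Ending inventory = $3,710.70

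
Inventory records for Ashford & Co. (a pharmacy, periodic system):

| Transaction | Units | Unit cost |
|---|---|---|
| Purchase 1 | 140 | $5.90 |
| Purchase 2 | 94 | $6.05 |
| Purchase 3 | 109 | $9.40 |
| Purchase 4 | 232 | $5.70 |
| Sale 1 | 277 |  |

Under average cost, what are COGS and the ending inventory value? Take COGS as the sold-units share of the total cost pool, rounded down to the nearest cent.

COGS = $1,802.52; ending inventory = $1,939.18

Sale 1, sell 277: 277/575 × $3,741.70 → $1,802.52
Ending inventory (cost pool remaining) = $1,939.18
Check: goods available $3,741.70 = COGS $1,802.52 + ending $1,939.18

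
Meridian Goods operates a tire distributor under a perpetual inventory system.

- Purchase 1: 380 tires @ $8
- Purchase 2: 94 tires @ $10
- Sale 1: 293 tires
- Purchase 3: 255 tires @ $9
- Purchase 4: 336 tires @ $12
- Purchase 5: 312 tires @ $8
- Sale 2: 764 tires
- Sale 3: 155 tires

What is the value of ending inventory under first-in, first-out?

Sale 1 (293) [FIFO — oldest first]: 293 @ $8 = $2,344
Sale 2 (764) [FIFO — oldest first]: 87 @ $8 + 94 @ $10 + 255 @ $9 + 328 @ $12 = $7,867
Sale 3 (155) [FIFO — oldest first]: 8 @ $12 + 147 @ $8 = $1,272
Total COGS = $2,344 + $7,867 + $1,272 = $11,483
Ending inventory: 165 @ $8 = $1,320

Ending inventory = $1,320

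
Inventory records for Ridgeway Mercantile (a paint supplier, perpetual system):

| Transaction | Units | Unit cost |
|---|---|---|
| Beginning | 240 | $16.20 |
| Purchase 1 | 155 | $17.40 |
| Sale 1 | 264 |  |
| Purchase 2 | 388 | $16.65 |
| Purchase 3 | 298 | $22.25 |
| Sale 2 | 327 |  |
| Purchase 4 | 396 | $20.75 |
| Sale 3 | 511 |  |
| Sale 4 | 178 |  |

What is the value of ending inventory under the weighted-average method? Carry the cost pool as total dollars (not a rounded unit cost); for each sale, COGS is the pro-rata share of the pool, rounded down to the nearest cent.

Ending inventory = $3,863.97

After Beginning: 240 on hand, pool $3,888.00 (≈ $16.2000 each)
After Purchase 1: 395 on hand, pool $6,585.00 (≈ $16.6709 each)
Sale 1, sell 264: 264/395 × $6,585.00 → $4,401.11
After Purchase 2: 519 on hand, pool $8,644.09 (≈ $16.6553 each)
After Purchase 3: 817 on hand, pool $15,274.59 (≈ $18.6959 each)
Sale 2, sell 327: 327/817 × $15,274.59 → $6,113.57
After Purchase 4: 886 on hand, pool $17,378.02 (≈ $19.6140 each)
Sale 3, sell 511: 511/886 × $17,378.02 → $10,022.76
Sale 4, sell 178: 178/375 × $7,355.26 → $3,491.29
Total COGS = $4,401.11 + $6,113.57 + $10,022.76 + $3,491.29 = $24,028.73
Ending inventory (cost pool remaining) = $3,863.97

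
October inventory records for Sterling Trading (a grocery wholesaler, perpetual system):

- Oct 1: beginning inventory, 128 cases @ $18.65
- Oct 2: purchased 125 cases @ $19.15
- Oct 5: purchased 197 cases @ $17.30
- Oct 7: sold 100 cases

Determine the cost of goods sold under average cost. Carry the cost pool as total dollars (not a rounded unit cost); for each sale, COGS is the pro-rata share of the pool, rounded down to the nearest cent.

COGS = $1,819.78

After Oct 1: 128 on hand, pool $2,387.20 (≈ $18.6500 each)
After Oct 2: 253 on hand, pool $4,780.95 (≈ $18.8970 each)
After Oct 5: 450 on hand, pool $8,189.05 (≈ $18.1979 each)
Oct 7, sell 100: 100/450 × $8,189.05 → $1,819.78
Ending inventory (cost pool remaining) = $6,369.27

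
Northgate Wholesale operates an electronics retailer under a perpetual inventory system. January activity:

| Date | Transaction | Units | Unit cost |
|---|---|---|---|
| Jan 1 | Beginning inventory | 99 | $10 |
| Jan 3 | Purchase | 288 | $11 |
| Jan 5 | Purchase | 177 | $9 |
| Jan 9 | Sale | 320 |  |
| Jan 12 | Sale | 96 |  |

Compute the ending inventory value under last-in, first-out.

Jan 9, 320 sold [LIFO — newest first]: 177 @ $9 + 143 @ $11 = $3,166
Jan 12, 96 sold [LIFO — newest first]: 96 @ $11 = $1,056
Total COGS = $3,166 + $1,056 = $4,222
Ending inventory: 99 @ $10 + 49 @ $11 = $1,529

Ending inventory = $1,529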